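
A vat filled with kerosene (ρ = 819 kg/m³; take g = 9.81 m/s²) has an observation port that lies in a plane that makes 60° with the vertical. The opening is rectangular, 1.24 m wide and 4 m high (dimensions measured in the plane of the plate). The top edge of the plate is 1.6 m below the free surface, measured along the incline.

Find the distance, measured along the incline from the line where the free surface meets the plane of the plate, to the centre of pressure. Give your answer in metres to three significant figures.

y_p = 3.97 m

γ = ρg = 819 × 9.81 / 1000 = 8.03439 kN/m³.
The plate makes 60° with the vertical, i.e. θ = 90° − 60° = 30° to the horizontal. Measuring y along the incline from the free-surface line, vertical depth h = y·sinθ with sinθ = 0.500000.
The centroid lies 4/2 = 2 m below the top edge, so y_c = 1.6 + 2 = 3.6 m and h_c = 3.6 × 0.500000 = 1.8 m.
A = 1.24 × 4 = 4.96 m².
Resultant F = γ·h_c·A = 8.03439 × 1.8 × 4.96 = 71.731 kN.
I_c = b·h³/12 = 1.24 × 4³/12 = 6.61333 m⁴.
Centre of pressure: y_p = y_c + I_c/(y_c·A) = 3.6 + 6.61333/(3.6 × 4.96) = 3.6 + 0.37037 = 3.97037 m along the plane.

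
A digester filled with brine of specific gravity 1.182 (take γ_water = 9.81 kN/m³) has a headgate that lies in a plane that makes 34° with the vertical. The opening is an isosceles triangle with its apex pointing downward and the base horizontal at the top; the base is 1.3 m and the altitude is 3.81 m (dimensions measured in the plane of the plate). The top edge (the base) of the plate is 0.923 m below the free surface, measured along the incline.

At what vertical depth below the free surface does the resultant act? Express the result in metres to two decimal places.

h_p = 2.12 m

γ = 1.182 × 9.81 = 11.59542 kN/m³.
The plate makes 34° with the vertical, i.e. θ = 90° − 34° = 56° to the horizontal. Measuring y along the incline from the free-surface line, vertical depth h = y·sinθ with sinθ = 0.829038.
With the apex down, the centroid sits h/3 = 3.81/3 = 1.27 m below the base (the top edge), so y_c = 0.923 + 1.27 = 2.193 m and h_c = 2.193 × 0.829038 = 1.81808 m.
A = ½ × 1.3 × 3.81 = 2.4765 m².
Resultant F = γ·h_c·A = 11.59542 × 1.81808 × 2.4765 = 52.2081 kN.
I_c = b·h³/36 = 1.3 × 3.81³/36 = 1.99717 m⁴.
Centre of pressure: y_p = y_c + I_c/(y_c·A) = 2.193 + 1.99717/(2.193 × 2.4765) = 2.193 + 0.367738 = 2.56074 m along the plane.
Vertically, h_p = y_p·sinθ = 2.56074 × 0.829038 = 2.12295 m.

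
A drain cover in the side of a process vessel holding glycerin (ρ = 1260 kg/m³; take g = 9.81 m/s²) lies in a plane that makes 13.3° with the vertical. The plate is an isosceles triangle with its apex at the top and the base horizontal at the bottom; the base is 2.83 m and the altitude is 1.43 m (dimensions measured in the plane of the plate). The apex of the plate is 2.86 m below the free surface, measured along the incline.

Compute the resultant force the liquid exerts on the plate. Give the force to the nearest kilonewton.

γ = ρg = 1260 × 9.81 / 1000 = 12.3606 kN/m³.
The plate makes 13.3° with the vertical, i.e. θ = 90° − 13.3° = 76.7° to the horizontal. Measuring y along the incline from the free-surface line, vertical depth h = y·sinθ with sinθ = 0.973179.
With the apex up, the centroid sits 2h/3 = 2 × 1.43/3 = 0.953333 m below the apex, so y_c = 2.86 + 0.953333 = 3.81333 m and h_c = 3.81333 × 0.973179 = 3.71105 m.
A = ½ × 2.83 × 1.43 = 2.02345 m².
Resultant F = γ·h_c·A = 12.3606 × 3.71105 × 2.02345 = 92.8173 kN.

F ≈ 93 kN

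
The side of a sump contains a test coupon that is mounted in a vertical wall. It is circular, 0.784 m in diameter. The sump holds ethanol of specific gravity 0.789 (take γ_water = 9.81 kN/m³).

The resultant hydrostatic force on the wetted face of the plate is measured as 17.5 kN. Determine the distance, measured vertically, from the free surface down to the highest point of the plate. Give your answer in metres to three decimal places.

γ = 0.789 × 9.81 = 7.74009 kN/m³.
A = π(0.392)² = 0.48275 m².
From F = γ·h_c·A, the centroid depth is h_c = 17.5/(7.74009 × 0.48275) = 4.68349 m.
The centroid is at the centre, 0.392 m below the top of the plate, so the highest point sits at h_top = 4.68349 − 0.392 = 4.29149 m below the surface.

d_top ≈ 4.291 m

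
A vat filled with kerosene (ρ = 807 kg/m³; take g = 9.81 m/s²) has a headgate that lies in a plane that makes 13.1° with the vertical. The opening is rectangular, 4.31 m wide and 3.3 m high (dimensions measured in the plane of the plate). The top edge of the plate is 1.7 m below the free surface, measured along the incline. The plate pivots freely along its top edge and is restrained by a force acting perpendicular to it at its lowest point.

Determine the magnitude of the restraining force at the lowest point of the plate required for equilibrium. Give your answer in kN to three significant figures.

γ = ρg = 807 × 9.81 / 1000 = 7.91667 kN/m³.
The plate makes 13.1° with the vertical, i.e. θ = 90° − 13.1° = 76.9° to the horizontal. Measuring y along the incline from the free-surface line, vertical depth h = y·sinθ with sinθ = 0.973976.
The centroid lies 3.3/2 = 1.65 m below the top edge, so y_c = 1.7 + 1.65 = 3.35 m and h_c = 3.35 × 0.973976 = 3.26282 m.
A = 4.31 × 3.3 = 14.223 m².
Resultant F = γ·h_c·A = 7.91667 × 3.26282 × 14.223 = 367.39 kN.
I_c = b·h³/12 = 4.31 × 3.3³/12 = 12.9074 m⁴.
Centre of pressure: y_p = y_c + I_c/(y_c·A) = 3.35 + 12.9074/(3.35 × 14.223) = 3.35 + 0.270896 = 3.6209 m along the plane.
The resultant acts 1.65 + 0.270896 = 1.9209 m (along the plate) below the hinge at the top edge, so the moment about the hinge is M = F × 1.9209 = 367.39 × 1.9209 = 705.719 kN·m.
A normal force at the bottom, 3.3 m from the hinge, must supply this moment: P = 705.719/3.3 = 213.854 kN.

P ≈ 214 kN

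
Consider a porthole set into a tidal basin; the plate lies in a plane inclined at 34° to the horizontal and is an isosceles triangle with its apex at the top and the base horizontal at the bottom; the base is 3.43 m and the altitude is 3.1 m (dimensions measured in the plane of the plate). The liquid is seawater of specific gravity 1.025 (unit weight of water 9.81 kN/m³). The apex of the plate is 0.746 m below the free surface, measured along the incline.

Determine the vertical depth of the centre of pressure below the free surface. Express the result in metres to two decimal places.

γ = 1.025 × 9.81 = 10.05525 kN/m³.
Let θ = 34° be the plate's angle to the horizontal; measure y along the incline from where the plane meets the free surface. Vertical depth h = y·sinθ with sinθ = 0.559193.
With the apex up, the centroid sits 2h/3 = 2 × 3.1/3 = 2.06667 m below the apex, so y_c = 0.746 + 2.06667 = 2.81267 m and h_c = 2.81267 × 0.559193 = 1.57283 m.
A = ½ × 3.43 × 3.1 = 5.3165 m².
Resultant F = γ·h_c·A = 10.05525 × 1.57283 × 5.3165 = 84.0815 kN.
I_c = b·h³/36 = 3.43 × 3.1³/36 = 2.83842 m⁴.
Centre of pressure: y_p = y_c + I_c/(y_c·A) = 2.81267 + 2.83842/(2.81267 × 5.3165) = 2.81267 + 0.189816 = 3.00249 m along the plane.
Vertically, h_p = y_p·sinθ = 3.00249 × 0.559193 = 1.67897 m.

h_p = 1.68 m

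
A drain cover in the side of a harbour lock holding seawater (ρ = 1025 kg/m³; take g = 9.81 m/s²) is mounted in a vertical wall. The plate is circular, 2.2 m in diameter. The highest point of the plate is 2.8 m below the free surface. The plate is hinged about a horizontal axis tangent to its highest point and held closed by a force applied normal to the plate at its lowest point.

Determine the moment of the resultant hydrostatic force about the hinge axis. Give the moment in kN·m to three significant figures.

M ≈ 176 kN·m

γ = ρg = 1025 × 9.81 / 1000 = 10.05525 kN/m³.
The centroid is at the centre, 1.1 m below the top of the plate, so the centroid depth is h_c = 2.8 + 1.1 = 3.9 m.
A = π(1.1)² = 3.80133 m².
Resultant F = γ·h_c·A = 10.05525 × 3.9 × 3.80133 = 149.071 kN.
I_c = πr⁴/4 = π × 1.1⁴/4 = 1.1499 m⁴.
Centre of pressure: y_p = y_c + I_c/(y_c·A) = 3.9 + 1.1499/(3.9 × 3.80133) = 3.9 + 0.0775639 = 3.97756 m along the plane.
The resultant acts 1.1 + 0.0775639 = 1.17756 m (along the plate) below the hinge at the top edge, so the moment about the hinge is M = F × 1.17756 = 149.071 × 1.17756 = 175.54 kN·m.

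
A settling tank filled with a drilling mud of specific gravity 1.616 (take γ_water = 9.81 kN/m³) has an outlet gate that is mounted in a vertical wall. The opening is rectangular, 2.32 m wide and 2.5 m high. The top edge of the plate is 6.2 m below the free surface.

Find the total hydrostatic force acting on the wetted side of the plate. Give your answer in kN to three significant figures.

F ≈ 685 kN

γ = 1.616 × 9.81 = 15.85296 kN/m³.
The centroid lies 2.5/2 = 1.25 m below the top edge, so the centroid depth is h_c = 6.2 + 1.25 = 7.45 m.
A = 2.32 × 2.5 = 5.8 m².
Resultant F = γ·h_c·A = 15.85296 × 7.45 × 5.8 = 685.006 kN.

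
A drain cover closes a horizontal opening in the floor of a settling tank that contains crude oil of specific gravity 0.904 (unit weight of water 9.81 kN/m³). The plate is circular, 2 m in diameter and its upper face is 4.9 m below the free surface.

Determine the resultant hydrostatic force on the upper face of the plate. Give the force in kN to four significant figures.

γ = 0.904 × 9.81 = 8.86824 kN/m³.
The plate is horizontal, so pressure is uniform at p = γ·h = 8.86824 × 4.9 = 43.4544 kN/m².
A = π(1)² = 3.14159 m².
F = p·A = 43.4544 × 3.14159 = 136.516 kN.

F ≈ 136.5 kN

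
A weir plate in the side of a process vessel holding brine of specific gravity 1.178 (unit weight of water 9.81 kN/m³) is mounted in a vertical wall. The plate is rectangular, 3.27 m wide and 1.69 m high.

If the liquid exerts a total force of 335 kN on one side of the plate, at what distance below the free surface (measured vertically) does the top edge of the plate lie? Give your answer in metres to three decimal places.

γ = 1.178 × 9.81 = 11.55618 kN/m³.
A = 3.27 × 1.69 = 5.5263 m².
From F = γ·h_c·A, the centroid depth is h_c = 335/(11.55618 × 5.5263) = 5.24561 m.
The centroid lies 1.69/2 = 0.845 m below the top edge, so the top edge sits at h_top = 5.24561 − 0.845 = 4.40061 m below the surface.

d_top ≈ 4.401 m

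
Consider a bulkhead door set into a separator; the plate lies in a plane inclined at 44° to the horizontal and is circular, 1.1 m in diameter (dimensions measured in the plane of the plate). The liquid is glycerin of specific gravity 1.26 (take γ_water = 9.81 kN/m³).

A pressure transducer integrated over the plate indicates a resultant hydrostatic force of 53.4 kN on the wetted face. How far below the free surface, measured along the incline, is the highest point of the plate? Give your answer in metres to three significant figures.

y_top ≈ 5.99 m

γ = 1.26 × 9.81 = 12.3606 kN/m³.
A = π(0.55)² = 0.950332 m².
From F = γ·h_c·A, the centroid depth is h_c = 53.4/(12.3606 × 0.950332) = 4.54597 m.
Let θ = 44° be the plate's angle to the horizontal; measure y along the incline from where the plane meets the free surface. Vertical depth h = y·sinθ with sinθ = 0.694658.
Along the incline, y_c = h_c/sinθ = 4.54597/0.694658 = 6.54418 m.
The centroid is at the centre, 0.55 m below the top of the plate, so the highest point sits at y_top = 6.54418 − 0.55 = 5.99418 m along the incline.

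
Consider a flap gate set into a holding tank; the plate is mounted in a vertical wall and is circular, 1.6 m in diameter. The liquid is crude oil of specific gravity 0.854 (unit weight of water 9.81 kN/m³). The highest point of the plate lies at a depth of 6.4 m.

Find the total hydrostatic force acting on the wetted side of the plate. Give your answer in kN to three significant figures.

γ = 0.854 × 9.81 = 8.37774 kN/m³.
The centroid is at the centre, 0.8 m below the top of the plate, so the centroid depth is h_c = 6.4 + 0.8 = 7.2 m.
A = π(0.8)² = 2.01062 m².
Resultant F = γ·h_c·A = 8.37774 × 7.2 × 2.01062 = 121.28 kN.

F ≈ 121 kN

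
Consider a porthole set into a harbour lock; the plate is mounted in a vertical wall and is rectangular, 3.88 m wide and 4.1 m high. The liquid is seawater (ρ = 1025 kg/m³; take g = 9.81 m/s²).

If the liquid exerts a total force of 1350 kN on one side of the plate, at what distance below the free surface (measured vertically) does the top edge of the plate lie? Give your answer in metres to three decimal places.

d_top ≈ 6.390 m

γ = ρg = 1025 × 9.81 / 1000 = 10.05525 kN/m³.
A = 3.88 × 4.1 = 15.908 m².
From F = γ·h_c·A, the centroid depth is h_c = 1350/(10.05525 × 15.908) = 8.43967 m.
The centroid lies 4.1/2 = 2.05 m below the top edge, so the top edge sits at h_top = 8.43967 − 2.05 = 6.38967 m below the surface.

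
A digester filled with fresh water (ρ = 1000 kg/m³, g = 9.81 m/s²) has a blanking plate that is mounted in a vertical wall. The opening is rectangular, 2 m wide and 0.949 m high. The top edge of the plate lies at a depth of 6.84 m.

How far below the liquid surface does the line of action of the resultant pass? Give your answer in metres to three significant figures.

h_p = 7.32 m

γ = ρg = 1000 × 9.81 = 9810 N/m³ = 9.81 kN/m³.
The centroid lies 0.949/2 = 0.4745 m below the top edge, so the centroid depth is h_c = 6.84 + 0.4745 = 7.3145 m.
A = 2 × 0.949 = 1.898 m².
Resultant F = γ·h_c·A = 9.81 × 7.3145 × 1.898 = 136.191 kN.
I_c = b·h³/12 = 2 × 0.949³/12 = 0.142445 m⁴.
Centre of pressure: y_p = y_c + I_c/(y_c·A) = 7.3145 + 0.142445/(7.3145 × 1.898) = 7.3145 + 0.0102604 = 7.32476 m along the plane.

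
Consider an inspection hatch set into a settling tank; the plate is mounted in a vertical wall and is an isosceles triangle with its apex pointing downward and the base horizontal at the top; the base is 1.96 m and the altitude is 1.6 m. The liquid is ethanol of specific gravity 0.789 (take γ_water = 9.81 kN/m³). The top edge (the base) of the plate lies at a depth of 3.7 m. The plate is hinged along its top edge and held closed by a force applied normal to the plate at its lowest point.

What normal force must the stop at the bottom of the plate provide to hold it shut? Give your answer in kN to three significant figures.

P ≈ 18.2 kN

γ = 0.789 × 9.81 = 7.74009 kN/m³.
With the apex down, the centroid sits h/3 = 1.6/3 = 0.533333 m below the base (the top edge), so the centroid depth is h_c = 3.7 + 0.533333 = 4.23333 m.
A = ½ × 1.96 × 1.6 = 1.568 m².
Resultant F = γ·h_c·A = 7.74009 × 4.23333 × 1.568 = 51.3776 kN.
I_c = b·h³/36 = 1.96 × 1.6³/36 = 0.223004 m⁴.
Centre of pressure: y_p = y_c + I_c/(y_c·A) = 4.23333 + 0.223004/(4.23333 × 1.568) = 4.23333 + 0.0335958 = 4.26693 m along the plane.
The resultant acts 0.533333 + 0.0335958 = 0.566929 m (along the plate) below the hinge at the top edge, so the moment about the hinge is M = F × 0.566929 = 51.3776 × 0.566929 = 29.1275 kN·m.
A normal force at the bottom, 1.6 m from the hinge, must supply this moment: P = 29.1275/1.6 = 18.2047 kN.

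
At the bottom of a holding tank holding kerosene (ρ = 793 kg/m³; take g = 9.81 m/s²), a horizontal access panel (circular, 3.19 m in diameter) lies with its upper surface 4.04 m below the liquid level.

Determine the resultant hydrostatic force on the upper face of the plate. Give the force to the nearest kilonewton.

γ = ρg = 793 × 9.81 / 1000 = 7.77933 kN/m³.
The plate is horizontal, so pressure is uniform at p = γ·h = 7.77933 × 4.04 = 31.4285 kN/m².
A = π(1.595)² = 7.99229 m².
F = p·A = 31.4285 × 7.99229 = 251.186 kN.

F ≈ 251 kN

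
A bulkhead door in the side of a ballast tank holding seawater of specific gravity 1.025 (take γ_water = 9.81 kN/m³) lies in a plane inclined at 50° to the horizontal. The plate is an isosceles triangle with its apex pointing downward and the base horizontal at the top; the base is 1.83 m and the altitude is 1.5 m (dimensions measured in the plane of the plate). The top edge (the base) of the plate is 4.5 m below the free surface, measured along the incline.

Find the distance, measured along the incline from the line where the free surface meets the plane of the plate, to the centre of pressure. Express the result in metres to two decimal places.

y_p = 5.03 m

γ = 1.025 × 9.81 = 10.05525 kN/m³.
Let θ = 50° be the plate's angle to the horizontal; measure y along the incline from where the plane meets the free surface. Vertical depth h = y·sinθ with sinθ = 0.766044.
With the apex down, the centroid sits h/3 = 1.5/3 = 0.5 m below the base (the top edge), so y_c = 4.5 + 0.5 = 5 m and h_c = 5 × 0.766044 = 3.83022 m.
A = ½ × 1.83 × 1.5 = 1.3725 m².
Resultant F = γ·h_c·A = 10.05525 × 3.83022 × 1.3725 = 52.8602 kN.
I_c = b·h³/36 = 1.83 × 1.5³/36 = 0.171563 m⁴.
Centre of pressure: y_p = y_c + I_c/(y_c·A) = 5 + 0.171563/(5 × 1.3725) = 5 + 0.0250001 = 5.025 m along the plane.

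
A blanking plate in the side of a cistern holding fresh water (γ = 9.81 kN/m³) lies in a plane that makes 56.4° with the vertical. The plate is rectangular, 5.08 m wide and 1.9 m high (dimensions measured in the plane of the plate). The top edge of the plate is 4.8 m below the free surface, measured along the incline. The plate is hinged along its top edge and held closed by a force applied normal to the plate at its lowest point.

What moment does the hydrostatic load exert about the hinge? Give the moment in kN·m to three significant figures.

M ≈ 302 kN·m

γ = 9.81 kN/m³.
The plate makes 56.4° with the vertical, i.e. θ = 90° − 56.4° = 33.6° to the horizontal. Measuring y along the incline from the free-surface line, vertical depth h = y·sinθ with sinθ = 0.553392.
The centroid lies 1.9/2 = 0.95 m below the top edge, so y_c = 4.8 + 0.95 = 5.75 m and h_c = 5.75 × 0.553392 = 3.182 m.
A = 5.08 × 1.9 = 9.652 m².
Resultant F = γ·h_c·A = 9.81 × 3.182 × 9.652 = 301.291 kN.
I_c = b·h³/12 = 5.08 × 1.9³/12 = 2.90364 m⁴.
Centre of pressure: y_p = y_c + I_c/(y_c·A) = 5.75 + 2.90364/(5.75 × 9.652) = 5.75 + 0.0523188 = 5.80232 m along the plane.
The resultant acts 0.95 + 0.0523188 = 1.00232 m (along the plate) below the hinge at the top edge, so the moment about the hinge is M = F × 1.00232 = 301.291 × 1.00232 = 301.99 kN·m.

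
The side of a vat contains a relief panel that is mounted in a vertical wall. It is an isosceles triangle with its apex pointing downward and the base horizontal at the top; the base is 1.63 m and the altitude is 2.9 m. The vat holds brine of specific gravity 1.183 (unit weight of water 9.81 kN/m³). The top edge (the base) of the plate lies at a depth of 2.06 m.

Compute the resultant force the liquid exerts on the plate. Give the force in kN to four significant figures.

F ≈ 83.02 kN

γ = 1.183 × 9.81 = 11.60523 kN/m³.
With the apex down, the centroid sits h/3 = 2.9/3 = 0.966667 m below the base (the top edge), so the centroid depth is h_c = 2.06 + 0.966667 = 3.02667 m.
A = ½ × 1.63 × 2.9 = 2.3635 m².
Resultant F = γ·h_c·A = 11.60523 × 3.02667 × 2.3635 = 83.0184 kN.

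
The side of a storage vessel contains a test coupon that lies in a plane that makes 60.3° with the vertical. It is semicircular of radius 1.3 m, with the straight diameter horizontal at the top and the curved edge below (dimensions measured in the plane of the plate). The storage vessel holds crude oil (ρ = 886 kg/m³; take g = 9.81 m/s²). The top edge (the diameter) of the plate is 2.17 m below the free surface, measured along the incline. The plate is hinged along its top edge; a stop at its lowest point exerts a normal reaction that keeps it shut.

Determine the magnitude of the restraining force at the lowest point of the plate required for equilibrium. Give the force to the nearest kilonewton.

P ≈ 14 kN

γ = ρg = 886 × 9.81 / 1000 = 8.69166 kN/m³.
The plate makes 60.3° with the vertical, i.e. θ = 90° − 60.3° = 29.7° to the horizontal. Measuring y along the incline from the free-surface line, vertical depth h = y·sinθ with sinθ = 0.495459.
The centroid of a semicircle lies 4r/(3π) = 0.551737 m from the diameter, here below the top edge, so y_c = 2.17 + 0.551737 = 2.72174 m and h_c = 2.72174 × 0.495459 = 1.34851 m.
A = πr²/2 = π × 1.3²/2 = 2.65465 m².
Resultant F = γ·h_c·A = 8.69166 × 1.34851 × 2.65465 = 31.1146 kN.
I_c = (π/8 − 8/(9π))·r⁴ = 0.109757 × 1.3⁴ = 0.313477 m⁴.
Centre of pressure: y_p = y_c + I_c/(y_c·A) = 2.72174 + 0.313477/(2.72174 × 2.65465) = 2.72174 + 0.0433862 = 2.76513 m along the plane.
The resultant acts 0.551737 + 0.0433862 = 0.595123 m (along the plate) below the hinge at the top edge, so the moment about the hinge is M = F × 0.595123 = 31.1146 × 0.595123 = 18.517 kN·m.
A normal force at the bottom, 1.3 m from the hinge, must supply this moment: P = 18.517/1.3 = 14.2438 kN.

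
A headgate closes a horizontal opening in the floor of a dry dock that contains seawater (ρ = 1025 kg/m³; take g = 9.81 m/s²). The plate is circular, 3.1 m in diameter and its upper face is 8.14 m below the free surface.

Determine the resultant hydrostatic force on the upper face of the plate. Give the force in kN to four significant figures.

γ = ρg = 1025 × 9.81 / 1000 = 10.05525 kN/m³.
The plate is horizontal, so pressure is uniform at p = γ·h = 10.05525 × 8.14 = 81.8497 kN/m².
A = π(1.55)² = 7.54768 m².
F = p·A = 81.8497 × 7.54768 = 617.775 kN.

F ≈ 617.8 kN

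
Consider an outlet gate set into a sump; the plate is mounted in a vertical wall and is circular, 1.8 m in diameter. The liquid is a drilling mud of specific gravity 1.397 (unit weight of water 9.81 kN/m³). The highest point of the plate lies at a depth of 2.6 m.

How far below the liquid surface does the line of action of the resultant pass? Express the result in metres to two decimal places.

h_p = 3.56 m

γ = 1.397 × 9.81 = 13.70457 kN/m³.
The centroid is at the centre, 0.9 m below the top of the plate, so the centroid depth is h_c = 2.6 + 0.9 = 3.5 m.
A = π(0.9)² = 2.54469 m².
Resultant F = γ·h_c·A = 13.70457 × 3.5 × 2.54469 = 122.059 kN.
I_c = πr⁴/4 = π × 0.9⁴/4 = 0.5153 m⁴.
Centre of pressure: y_p = y_c + I_c/(y_c·A) = 3.5 + 0.5153/(3.5 × 2.54469) = 3.5 + 0.0578572 = 3.55786 m along the plane.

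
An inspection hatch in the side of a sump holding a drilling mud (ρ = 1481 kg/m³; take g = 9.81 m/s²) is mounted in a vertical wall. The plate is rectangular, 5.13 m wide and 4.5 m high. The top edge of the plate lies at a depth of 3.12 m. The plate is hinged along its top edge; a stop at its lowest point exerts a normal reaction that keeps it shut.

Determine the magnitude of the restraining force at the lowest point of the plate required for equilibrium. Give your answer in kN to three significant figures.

P ≈ 1030 kN

γ = ρg = 1481 × 9.81 / 1000 = 14.52861 kN/m³.
The centroid lies 4.5/2 = 2.25 m below the top edge, so the centroid depth is h_c = 3.12 + 2.25 = 5.37 m.
A = 5.13 × 4.5 = 23.085 m².
Resultant F = γ·h_c·A = 14.52861 × 5.37 × 23.085 = 1801.06 kN.
I_c = b·h³/12 = 5.13 × 4.5³/12 = 38.9559 m⁴.
Centre of pressure: y_p = y_c + I_c/(y_c·A) = 5.37 + 38.9559/(5.37 × 23.085) = 5.37 + 0.314246 = 5.68425 m along the plane.
The resultant acts 2.25 + 0.314246 = 2.56425 m (along the plate) below the hinge at the top edge, so the moment about the hinge is M = F × 2.56425 = 1801.06 × 2.56425 = 4618.37 kN·m.
A normal force at the bottom, 4.5 m from the hinge, must supply this moment: P = 4618.37/4.5 = 1026.3 kN.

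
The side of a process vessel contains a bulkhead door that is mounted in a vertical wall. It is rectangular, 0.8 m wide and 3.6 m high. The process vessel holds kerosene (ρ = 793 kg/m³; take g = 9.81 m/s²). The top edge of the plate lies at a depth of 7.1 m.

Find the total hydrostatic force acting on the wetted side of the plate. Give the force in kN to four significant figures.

F ≈ 199.4 kN

γ = ρg = 793 × 9.81 / 1000 = 7.77933 kN/m³.
The centroid lies 3.6/2 = 1.8 m below the top edge, so the centroid depth is h_c = 7.1 + 1.8 = 8.9 m.
A = 0.8 × 3.6 = 2.88 m².
Resultant F = γ·h_c·A = 7.77933 × 8.9 × 2.88 = 199.4 kN.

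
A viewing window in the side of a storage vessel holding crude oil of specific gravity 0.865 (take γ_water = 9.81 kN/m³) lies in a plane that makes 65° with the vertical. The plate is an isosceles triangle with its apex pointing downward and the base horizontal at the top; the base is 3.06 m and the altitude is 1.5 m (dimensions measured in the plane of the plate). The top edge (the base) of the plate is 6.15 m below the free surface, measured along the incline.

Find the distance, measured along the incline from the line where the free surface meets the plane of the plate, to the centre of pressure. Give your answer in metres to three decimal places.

y_p = 6.669 m

γ = 0.865 × 9.81 = 8.48565 kN/m³.
The plate makes 65° with the vertical, i.e. θ = 90° − 65° = 25° to the horizontal. Measuring y along the incline from the free-surface line, vertical depth h = y·sinθ with sinθ = 0.422618.
With the apex down, the centroid sits h/3 = 1.5/3 = 0.5 m below the base (the top edge), so y_c = 6.15 + 0.5 = 6.65 m and h_c = 6.65 × 0.422618 = 2.81041 m.
A = ½ × 3.06 × 1.5 = 2.295 m².
Resultant F = γ·h_c·A = 8.48565 × 2.81041 × 2.295 = 54.7315 kN.
I_c = b·h³/36 = 3.06 × 1.5³/36 = 0.286875 m⁴.
Centre of pressure: y_p = y_c + I_c/(y_c·A) = 6.65 + 0.286875/(6.65 × 2.295) = 6.65 + 0.018797 = 6.6688 m along the plane.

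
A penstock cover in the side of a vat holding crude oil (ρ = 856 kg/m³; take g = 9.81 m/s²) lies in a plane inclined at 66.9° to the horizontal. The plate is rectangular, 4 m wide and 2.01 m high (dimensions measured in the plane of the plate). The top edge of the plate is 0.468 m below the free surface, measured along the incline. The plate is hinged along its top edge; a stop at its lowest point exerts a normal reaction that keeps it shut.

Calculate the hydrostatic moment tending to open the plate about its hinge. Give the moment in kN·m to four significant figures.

γ = ρg = 856 × 9.81 / 1000 = 8.39736 kN/m³.
Let θ = 66.9° be the plate's angle to the horizontal; measure y along the incline from where the plane meets the free surface. Vertical depth h = y·sinθ with sinθ = 0.919821.
The centroid lies 2.01/2 = 1.005 m below the top edge, so y_c = 0.468 + 1.005 = 1.473 m and h_c = 1.473 × 0.919821 = 1.3549 m.
A = 4 × 2.01 = 8.04 m².
Resultant F = γ·h_c·A = 8.39736 × 1.3549 × 8.04 = 91.4758 kN.
I_c = b·h³/12 = 4 × 2.01³/12 = 2.70687 m⁴.
Centre of pressure: y_p = y_c + I_c/(y_c·A) = 1.473 + 2.70687/(1.473 × 8.04) = 1.473 + 0.228564 = 1.70156 m along the plane.
The resultant acts 1.005 + 0.228564 = 1.23356 m (along the plate) below the hinge at the top edge, so the moment about the hinge is M = F × 1.23356 = 91.4758 × 1.23356 = 112.841 kN·m.

M ≈ 112.8 kN·m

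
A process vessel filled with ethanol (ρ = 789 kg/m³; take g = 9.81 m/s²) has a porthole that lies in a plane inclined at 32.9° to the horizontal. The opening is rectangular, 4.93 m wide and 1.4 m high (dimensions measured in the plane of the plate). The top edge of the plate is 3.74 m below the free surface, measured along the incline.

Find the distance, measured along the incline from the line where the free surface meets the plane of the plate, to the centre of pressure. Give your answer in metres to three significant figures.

y_p = 4.48 m

γ = ρg = 789 × 9.81 / 1000 = 7.74009 kN/m³.
Let θ = 32.9° be the plate's angle to the horizontal; measure y along the incline from where the plane meets the free surface. Vertical depth h = y·sinθ with sinθ = 0.543174.
The centroid lies 1.4/2 = 0.7 m below the top edge, so y_c = 3.74 + 0.7 = 4.44 m and h_c = 4.44 × 0.543174 = 2.41169 m.
A = 4.93 × 1.4 = 6.902 m².
Resultant F = γ·h_c·A = 7.74009 × 2.41169 × 6.902 = 128.838 kN.
I_c = b·h³/12 = 4.93 × 1.4³/12 = 1.12733 m⁴.
Centre of pressure: y_p = y_c + I_c/(y_c·A) = 4.44 + 1.12733/(4.44 × 6.902) = 4.44 + 0.0367869 = 4.47679 m along the plane.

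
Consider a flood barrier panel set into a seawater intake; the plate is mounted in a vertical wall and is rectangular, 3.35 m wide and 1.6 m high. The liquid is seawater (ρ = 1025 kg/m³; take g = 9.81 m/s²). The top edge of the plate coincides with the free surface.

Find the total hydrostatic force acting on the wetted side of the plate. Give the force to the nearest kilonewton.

γ = ρg = 1025 × 9.81 / 1000 = 10.05525 kN/m³.
The centroid lies 1.6/2 = 0.8 m below the top edge, so the centroid depth is h_c = 0.8 m.
A = 3.35 × 1.6 = 5.36 m².
Resultant F = γ·h_c·A = 10.05525 × 0.8 × 5.36 = 43.1169 kN.

F ≈ 43 kN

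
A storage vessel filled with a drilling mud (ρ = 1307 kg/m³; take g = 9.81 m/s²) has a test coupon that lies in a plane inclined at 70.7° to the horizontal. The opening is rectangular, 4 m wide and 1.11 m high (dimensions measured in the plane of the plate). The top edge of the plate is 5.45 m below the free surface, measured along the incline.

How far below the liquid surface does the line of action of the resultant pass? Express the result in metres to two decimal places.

h_p = 5.68 m

γ = ρg = 1307 × 9.81 / 1000 = 12.82167 kN/m³.
Let θ = 70.7° be the plate's angle to the horizontal; measure y along the incline from where the plane meets the free surface. Vertical depth h = y·sinθ with sinθ = 0.943801.
The centroid lies 1.11/2 = 0.555 m below the top edge, so y_c = 5.45 + 0.555 = 6.005 m and h_c = 6.005 × 0.943801 = 5.66753 m.
A = 4 × 1.11 = 4.44 m².
Resultant F = γ·h_c·A = 12.82167 × 5.66753 × 4.44 = 322.642 kN.
I_c = b·h³/12 = 4 × 1.11³/12 = 0.455877 m⁴.
Centre of pressure: y_p = y_c + I_c/(y_c·A) = 6.005 + 0.455877/(6.005 × 4.44) = 6.005 + 0.0170983 = 6.0221 m along the plane.
Vertically, h_p = y_p·sinθ = 6.0221 × 0.943801 = 5.68366 m.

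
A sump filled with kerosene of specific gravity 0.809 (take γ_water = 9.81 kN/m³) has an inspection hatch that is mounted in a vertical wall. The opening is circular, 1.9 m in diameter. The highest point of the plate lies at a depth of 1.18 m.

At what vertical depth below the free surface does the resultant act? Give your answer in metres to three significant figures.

h_p = 2.24 m

γ = 0.809 × 9.81 = 7.93629 kN/m³.
The centroid is at the centre, 0.95 m below the top of the plate, so the centroid depth is h_c = 1.18 + 0.95 = 2.13 m.
A = π(0.95)² = 2.83529 m².
Resultant F = γ·h_c·A = 7.93629 × 2.13 × 2.83529 = 47.9286 kN.
I_c = πr⁴/4 = π × 0.95⁴/4 = 0.639712 m⁴.
Centre of pressure: y_p = y_c + I_c/(y_c·A) = 2.13 + 0.639712/(2.13 × 2.83529) = 2.13 + 0.105927 = 2.23593 m along the plane.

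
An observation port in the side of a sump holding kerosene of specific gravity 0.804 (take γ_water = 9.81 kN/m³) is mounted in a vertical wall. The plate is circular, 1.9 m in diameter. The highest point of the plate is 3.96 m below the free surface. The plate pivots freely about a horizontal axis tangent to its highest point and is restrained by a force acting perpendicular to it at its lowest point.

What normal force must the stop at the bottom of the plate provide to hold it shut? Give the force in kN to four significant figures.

γ = 0.804 × 9.81 = 7.88724 kN/m³.
The centroid is at the centre, 0.95 m below the top of the plate, so the centroid depth is h_c = 3.96 + 0.95 = 4.91 m.
A = π(0.95)² = 2.83529 m².
Resultant F = γ·h_c·A = 7.88724 × 4.91 × 2.83529 = 109.8 kN.
I_c = πr⁴/4 = π × 0.95⁴/4 = 0.639712 m⁴.
Centre of pressure: y_p = y_c + I_c/(y_c·A) = 4.91 + 0.639712/(4.91 × 2.83529) = 4.91 + 0.0459521 = 4.95595 m along the plane.
The resultant acts 0.95 + 0.0459521 = 0.995952 m (along the plate) below the hinge at the top edge, so the moment about the hinge is M = F × 0.995952 = 109.8 × 0.995952 = 109.356 kN·m.
A normal force at the bottom, 1.9 m from the hinge, must supply this moment: P = 109.356/1.9 = 57.5558 kN.

P ≈ 57.56 kN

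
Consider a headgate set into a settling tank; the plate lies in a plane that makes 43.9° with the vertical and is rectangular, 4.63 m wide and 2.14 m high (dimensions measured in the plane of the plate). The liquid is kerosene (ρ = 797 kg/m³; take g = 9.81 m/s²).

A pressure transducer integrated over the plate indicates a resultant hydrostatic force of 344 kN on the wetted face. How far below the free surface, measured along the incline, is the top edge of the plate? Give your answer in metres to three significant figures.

γ = ρg = 797 × 9.81 / 1000 = 7.81857 kN/m³.
A = 4.63 × 2.14 = 9.9082 m².
From F = γ·h_c·A, the centroid depth is h_c = 344/(7.81857 × 9.9082) = 4.44055 m.
The plate makes 43.9° with the vertical, i.e. θ = 90° − 43.9° = 46.1° to the horizontal. Measuring y along the incline from the free-surface line, vertical depth h = y·sinθ with sinθ = 0.720551.
Along the incline, y_c = h_c/sinθ = 4.44055/0.720551 = 6.16271 m.
The centroid lies 2.14/2 = 1.07 m below the top edge, so the top edge sits at y_top = 6.16271 − 1.07 = 5.09271 m along the incline.

y_top ≈ 5.09 m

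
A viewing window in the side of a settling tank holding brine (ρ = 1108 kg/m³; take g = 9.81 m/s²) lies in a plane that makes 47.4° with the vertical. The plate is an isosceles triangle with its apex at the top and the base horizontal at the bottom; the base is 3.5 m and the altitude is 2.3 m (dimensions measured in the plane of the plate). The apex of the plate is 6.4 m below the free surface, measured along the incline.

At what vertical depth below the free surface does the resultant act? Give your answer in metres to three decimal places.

γ = ρg = 1108 × 9.81 / 1000 = 10.86948 kN/m³.
The plate makes 47.4° with the vertical, i.e. θ = 90° − 47.4° = 42.6° to the horizontal. Measuring y along the incline from the free-surface line, vertical depth h = y·sinθ with sinθ = 0.676876.
With the apex up, the centroid sits 2h/3 = 2 × 2.3/3 = 1.53333 m below the apex, so y_c = 6.4 + 1.53333 = 7.93333 m and h_c = 7.93333 × 0.676876 = 5.36988 m.
A = ½ × 3.5 × 2.3 = 4.025 m².
Resultant F = γ·h_c·A = 10.86948 × 5.36988 × 4.025 = 234.93 kN.
I_c = b·h³/36 = 3.5 × 2.3³/36 = 1.1829 m⁴.
Centre of pressure: y_p = y_c + I_c/(y_c·A) = 7.93333 + 1.1829/(7.93333 × 4.025) = 7.93333 + 0.0370447 = 7.97037 m along the plane.
Vertically, h_p = y_p·sinθ = 7.97037 × 0.676876 = 5.39495 m.

h_p = 5.395 m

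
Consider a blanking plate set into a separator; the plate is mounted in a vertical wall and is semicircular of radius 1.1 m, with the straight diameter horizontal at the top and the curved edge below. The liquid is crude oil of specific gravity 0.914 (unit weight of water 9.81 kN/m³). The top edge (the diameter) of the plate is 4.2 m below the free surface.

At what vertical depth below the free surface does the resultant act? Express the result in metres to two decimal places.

h_p = 4.68 m

γ = 0.914 × 9.81 = 8.96634 kN/m³.
The centroid of a semicircle lies 4r/(3π) = 0.466854 m from the diameter, here below the top edge, so the centroid depth is h_c = 4.2 + 0.466854 = 4.66685 m.
A = πr²/2 = π × 1.1²/2 = 1.90066 m².
Resultant F = γ·h_c·A = 8.96634 × 4.66685 × 1.90066 = 79.5323 kN.
I_c = (π/8 − 8/(9π))·r⁴ = 0.109757 × 1.1⁴ = 0.160695 m⁴.
Centre of pressure: y_p = y_c + I_c/(y_c·A) = 4.66685 + 0.160695/(4.66685 × 1.90066) = 4.66685 + 0.0181165 = 4.68497 m along the plane.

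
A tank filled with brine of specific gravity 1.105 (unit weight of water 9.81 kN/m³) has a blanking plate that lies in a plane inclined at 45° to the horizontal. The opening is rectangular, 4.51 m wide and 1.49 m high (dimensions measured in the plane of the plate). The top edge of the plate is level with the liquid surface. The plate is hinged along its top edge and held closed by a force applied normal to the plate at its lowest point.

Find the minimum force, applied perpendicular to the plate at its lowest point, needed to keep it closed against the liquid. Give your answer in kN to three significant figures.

P ≈ 25.6 kN

γ = 1.105 × 9.81 = 10.84005 kN/m³.
Let θ = 45° be the plate's angle to the horizontal; measure y along the incline from where the plane meets the free surface. Vertical depth h = y·sinθ with sinθ = 0.707107.
The centroid lies 1.49/2 = 0.745 m below the top edge, so y_c = 0.745 m and h_c = 0.745 × 0.707107 = 0.526795 m.
A = 4.51 × 1.49 = 6.7199 m².
Resultant F = γ·h_c·A = 10.84005 × 0.526795 × 6.7199 = 38.3739 kN.
I_c = b·h³/12 = 4.51 × 1.49³/12 = 1.24324 m⁴.
Centre of pressure: y_p = y_c + I_c/(y_c·A) = 0.745 + 1.24324/(0.745 × 6.7199) = 0.745 + 0.248334 = 0.993334 m along the plane.
The resultant acts 0.745 + 0.248334 = 0.993334 m (along the plate) below the hinge at the top edge, so the moment about the hinge is M = F × 0.993334 = 38.3739 × 0.993334 = 38.1181 kN·m.
A normal force at the bottom, 1.49 m from the hinge, must supply this moment: P = 38.1181/1.49 = 25.5826 kN.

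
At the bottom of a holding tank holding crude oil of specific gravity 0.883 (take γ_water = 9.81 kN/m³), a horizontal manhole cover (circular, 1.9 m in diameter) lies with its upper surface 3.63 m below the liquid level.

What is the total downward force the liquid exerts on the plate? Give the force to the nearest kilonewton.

γ = 0.883 × 9.81 = 8.66223 kN/m³.
The plate is horizontal, so pressure is uniform at p = γ·h = 8.66223 × 3.63 = 31.4439 kN/m².
A = π(0.95)² = 2.83529 m².
F = p·A = 31.4439 × 2.83529 = 89.1526 kN.

F ≈ 89 kN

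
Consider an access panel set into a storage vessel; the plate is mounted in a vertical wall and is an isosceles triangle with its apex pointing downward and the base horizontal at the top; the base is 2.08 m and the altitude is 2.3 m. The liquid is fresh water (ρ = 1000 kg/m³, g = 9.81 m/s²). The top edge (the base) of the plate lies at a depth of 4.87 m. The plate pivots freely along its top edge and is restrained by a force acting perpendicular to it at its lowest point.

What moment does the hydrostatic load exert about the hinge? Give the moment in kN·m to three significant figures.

γ = ρg = 1000 × 9.81 = 9810 N/m³ = 9.81 kN/m³.
With the apex down, the centroid sits h/3 = 2.3/3 = 0.766667 m below the base (the top edge), so the centroid depth is h_c = 4.87 + 0.766667 = 5.63667 m.
A = ½ × 2.08 × 2.3 = 2.392 m².
Resultant F = γ·h_c·A = 9.81 × 5.63667 × 2.392 = 132.267 kN.
I_c = b·h³/36 = 2.08 × 2.3³/36 = 0.702982 m⁴.
Centre of pressure: y_p = y_c + I_c/(y_c·A) = 5.63667 + 0.702982/(5.63667 × 2.392) = 5.63667 + 0.0521387 = 5.68881 m along the plane.
The resultant acts 0.766667 + 0.0521387 = 0.818806 m (along the plate) below the hinge at the top edge, so the moment about the hinge is M = F × 0.818806 = 132.267 × 0.818806 = 108.301 kN·m.

M ≈ 108 kN·m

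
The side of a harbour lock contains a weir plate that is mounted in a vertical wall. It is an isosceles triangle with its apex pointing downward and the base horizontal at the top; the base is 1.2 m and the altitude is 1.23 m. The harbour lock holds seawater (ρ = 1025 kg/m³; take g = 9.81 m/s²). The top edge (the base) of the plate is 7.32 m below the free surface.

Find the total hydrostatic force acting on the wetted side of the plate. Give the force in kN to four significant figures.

F ≈ 57.36 kN

γ = ρg = 1025 × 9.81 / 1000 = 10.05525 kN/m³.
With the apex down, the centroid sits h/3 = 1.23/3 = 0.41 m below the base (the top edge), so the centroid depth is h_c = 7.32 + 0.41 = 7.73 m.
A = ½ × 1.2 × 1.23 = 0.738 m².
Resultant F = γ·h_c·A = 10.05525 × 7.73 × 0.738 = 57.3626 kN.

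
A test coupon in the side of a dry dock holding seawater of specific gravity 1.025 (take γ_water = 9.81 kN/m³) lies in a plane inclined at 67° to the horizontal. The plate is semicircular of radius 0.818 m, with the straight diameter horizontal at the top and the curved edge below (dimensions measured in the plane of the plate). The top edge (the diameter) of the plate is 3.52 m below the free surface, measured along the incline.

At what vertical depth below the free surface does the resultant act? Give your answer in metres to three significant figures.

h_p = 3.57 m

γ = 1.025 × 9.81 = 10.05525 kN/m³.
Let θ = 67° be the plate's angle to the horizontal; measure y along the incline from where the plane meets the free surface. Vertical depth h = y·sinθ with sinθ = 0.920505.
The centroid of a semicircle lies 4r/(3π) = 0.34717 m from the diameter, here below the top edge, so y_c = 3.52 + 0.34717 = 3.86717 m and h_c = 3.86717 × 0.920505 = 3.55975 m.
A = πr²/2 = π × 0.818²/2 = 1.05106 m².
Resultant F = γ·h_c·A = 10.05525 × 3.55975 × 1.05106 = 37.6218 kN.
I_c = (π/8 − 8/(9π))·r⁴ = 0.109757 × 0.818⁴ = 0.0491412 m⁴.
Centre of pressure: y_p = y_c + I_c/(y_c·A) = 3.86717 + 0.0491412/(3.86717 × 1.05106) = 3.86717 + 0.01209 = 3.87926 m along the plane.
Vertically, h_p = y_p·sinθ = 3.87926 × 0.920505 = 3.57088 m.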